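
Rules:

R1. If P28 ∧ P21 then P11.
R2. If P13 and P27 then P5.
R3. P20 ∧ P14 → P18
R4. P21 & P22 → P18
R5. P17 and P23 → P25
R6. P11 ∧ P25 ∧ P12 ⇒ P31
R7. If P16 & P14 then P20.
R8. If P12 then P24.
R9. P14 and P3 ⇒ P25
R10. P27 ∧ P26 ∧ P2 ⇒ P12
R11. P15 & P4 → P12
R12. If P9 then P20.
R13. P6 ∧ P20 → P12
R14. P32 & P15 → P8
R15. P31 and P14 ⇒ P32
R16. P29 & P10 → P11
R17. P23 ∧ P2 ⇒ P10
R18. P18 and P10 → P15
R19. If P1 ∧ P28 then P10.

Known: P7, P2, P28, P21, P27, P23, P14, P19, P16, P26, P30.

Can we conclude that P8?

No

Forward chaining from the given facts derives: P11, P20, P12, P10, P18, P24, P15.
The only rule concluding P8 is R14, which needs P32; that is never established.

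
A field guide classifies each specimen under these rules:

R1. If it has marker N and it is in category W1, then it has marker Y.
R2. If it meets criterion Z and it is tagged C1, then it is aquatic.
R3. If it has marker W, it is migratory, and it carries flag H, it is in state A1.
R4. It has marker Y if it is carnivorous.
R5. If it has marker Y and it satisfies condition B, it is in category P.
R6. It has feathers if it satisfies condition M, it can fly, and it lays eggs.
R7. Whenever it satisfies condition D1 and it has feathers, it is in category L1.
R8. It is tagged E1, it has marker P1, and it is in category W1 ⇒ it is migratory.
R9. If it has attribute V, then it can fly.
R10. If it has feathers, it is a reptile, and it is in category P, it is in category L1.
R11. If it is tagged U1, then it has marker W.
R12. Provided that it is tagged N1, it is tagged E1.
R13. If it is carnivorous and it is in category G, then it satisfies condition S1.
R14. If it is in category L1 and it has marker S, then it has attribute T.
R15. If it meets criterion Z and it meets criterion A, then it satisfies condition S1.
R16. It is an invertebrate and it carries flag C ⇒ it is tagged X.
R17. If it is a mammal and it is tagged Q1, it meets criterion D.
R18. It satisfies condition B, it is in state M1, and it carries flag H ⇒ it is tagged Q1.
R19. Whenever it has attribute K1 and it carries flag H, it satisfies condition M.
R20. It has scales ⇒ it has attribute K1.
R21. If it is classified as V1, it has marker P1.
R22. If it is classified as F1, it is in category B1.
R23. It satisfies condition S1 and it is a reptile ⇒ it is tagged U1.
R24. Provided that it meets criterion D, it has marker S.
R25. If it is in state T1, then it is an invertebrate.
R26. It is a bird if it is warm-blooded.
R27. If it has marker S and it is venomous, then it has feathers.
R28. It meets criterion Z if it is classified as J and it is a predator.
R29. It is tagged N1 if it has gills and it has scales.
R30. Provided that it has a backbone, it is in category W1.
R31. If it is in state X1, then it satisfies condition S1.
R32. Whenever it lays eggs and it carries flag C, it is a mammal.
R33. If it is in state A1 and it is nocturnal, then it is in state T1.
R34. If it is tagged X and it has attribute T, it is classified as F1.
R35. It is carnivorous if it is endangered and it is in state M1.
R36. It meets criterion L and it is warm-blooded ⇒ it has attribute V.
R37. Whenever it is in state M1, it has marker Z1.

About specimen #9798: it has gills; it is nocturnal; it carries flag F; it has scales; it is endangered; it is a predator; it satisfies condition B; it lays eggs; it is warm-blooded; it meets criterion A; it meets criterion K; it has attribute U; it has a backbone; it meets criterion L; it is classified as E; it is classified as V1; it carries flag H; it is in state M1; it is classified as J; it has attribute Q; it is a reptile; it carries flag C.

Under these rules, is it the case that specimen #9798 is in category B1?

Yes

By R18 (it satisfies condition B, it is in state M1, it carries flag H): it is tagged Q1.
By R20 (it has scales): it has attribute K1.
By R21 (it is classified as V1): it has marker P1.
By R28 (it is classified as J, it is a predator): it meets criterion Z.
By R29 (it has gills, it has scales): it is tagged N1.
By R30 (it has a backbone): it is in category W1.
By R32 (it lays eggs, it carries flag C): it is a mammal.
By R35 (it is endangered, it is in state M1): it is carnivorous.
By R36 (it meets criterion L, it is warm-blooded): it has attribute V.
By R4 (it is carnivorous): it has marker Y.
By R5 (it has marker Y, it satisfies condition B): it is in category P.
By R9 (it has attribute V): it can fly.
By R12 (it is tagged N1): it is tagged E1.
By R15 (it meets criterion Z, it meets criterion A): it satisfies condition S1.
By R17 (it is a mammal, it is tagged Q1): it meets criterion D.
By R19 (it has attribute K1, it carries flag H): it satisfies condition M.
By R23 (it satisfies condition S1, it is a reptile): it is tagged U1.
By R24 (it meets criterion D): it has marker S.
By R6 (it satisfies condition M, it can fly, it lays eggs): it has feathers.
By R8 (it is tagged E1, it has marker P1, it is in category W1): it is migratory.
By R10 (it has feathers, it is a reptile, it is in category P): it is in category L1.
By R11 (it is tagged U1): it has marker W.
By R14 (it is in category L1, it has marker S): it has attribute T.
By R3 (it has marker W, it is migratory, it carries flag H): it is in state A1.
By R33 (it is in state A1, it is nocturnal): it is in state T1.
By R25 (it is in state T1): it is an invertebrate.
By R16 (it is an invertebrate, it carries flag C): it is tagged X.
By R34 (it is tagged X, it has attribute T): it is classified as F1.
By R22 (it is classified as F1): it is in category B1.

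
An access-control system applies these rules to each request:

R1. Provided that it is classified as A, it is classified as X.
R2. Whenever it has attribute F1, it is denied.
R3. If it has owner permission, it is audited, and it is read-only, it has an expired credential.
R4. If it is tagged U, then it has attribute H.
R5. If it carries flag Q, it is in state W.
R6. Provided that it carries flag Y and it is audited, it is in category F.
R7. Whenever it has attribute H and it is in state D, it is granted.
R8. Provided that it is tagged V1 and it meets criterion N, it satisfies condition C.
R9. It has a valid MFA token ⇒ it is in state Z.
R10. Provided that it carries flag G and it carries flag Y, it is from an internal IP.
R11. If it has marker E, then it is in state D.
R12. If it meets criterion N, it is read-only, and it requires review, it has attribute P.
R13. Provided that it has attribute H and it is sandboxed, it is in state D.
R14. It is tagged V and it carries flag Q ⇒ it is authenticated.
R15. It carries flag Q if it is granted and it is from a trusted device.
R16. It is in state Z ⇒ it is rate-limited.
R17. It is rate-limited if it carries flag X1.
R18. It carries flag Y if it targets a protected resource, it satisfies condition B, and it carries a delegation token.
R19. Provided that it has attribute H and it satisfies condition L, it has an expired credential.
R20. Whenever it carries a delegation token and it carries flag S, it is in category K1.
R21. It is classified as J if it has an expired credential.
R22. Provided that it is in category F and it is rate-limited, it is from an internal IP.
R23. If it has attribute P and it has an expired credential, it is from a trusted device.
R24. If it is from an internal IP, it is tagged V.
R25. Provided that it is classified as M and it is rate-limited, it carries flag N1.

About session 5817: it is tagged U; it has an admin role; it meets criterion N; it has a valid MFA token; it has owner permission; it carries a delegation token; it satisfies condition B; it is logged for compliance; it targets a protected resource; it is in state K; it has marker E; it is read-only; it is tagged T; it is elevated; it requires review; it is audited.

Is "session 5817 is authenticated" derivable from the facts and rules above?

By R3 (it has owner permission, it is audited, it is read-only): it has an expired credential.
By R4 (it is tagged U): it has attribute H.
By R9 (it has a valid MFA token): it is in state Z.
By R11 (it has marker E): it is in state D.
By R12 (it meets criterion N, it is read-only, it requires review): it has attribute P.
By R16 (it is in state Z): it is rate-limited.
By R18 (it targets a protected resource, it satisfies condition B, it carries a delegation token): it carries flag Y.
By R23 (it has attribute P, it has an expired credential): it is from a trusted device.
By R6 (it carries flag Y, it is audited): it is in category F.
By R7 (it has attribute H, it is in state D): it is granted.
By R15 (it is granted, it is from a trusted device): it carries flag Q.
By R22 (it is in category F, it is rate-limited): it is from an internal IP.
By R24 (it is from an internal IP): it is tagged V.
By R14 (it is tagged V, it carries flag Q): it is authenticated.

Yes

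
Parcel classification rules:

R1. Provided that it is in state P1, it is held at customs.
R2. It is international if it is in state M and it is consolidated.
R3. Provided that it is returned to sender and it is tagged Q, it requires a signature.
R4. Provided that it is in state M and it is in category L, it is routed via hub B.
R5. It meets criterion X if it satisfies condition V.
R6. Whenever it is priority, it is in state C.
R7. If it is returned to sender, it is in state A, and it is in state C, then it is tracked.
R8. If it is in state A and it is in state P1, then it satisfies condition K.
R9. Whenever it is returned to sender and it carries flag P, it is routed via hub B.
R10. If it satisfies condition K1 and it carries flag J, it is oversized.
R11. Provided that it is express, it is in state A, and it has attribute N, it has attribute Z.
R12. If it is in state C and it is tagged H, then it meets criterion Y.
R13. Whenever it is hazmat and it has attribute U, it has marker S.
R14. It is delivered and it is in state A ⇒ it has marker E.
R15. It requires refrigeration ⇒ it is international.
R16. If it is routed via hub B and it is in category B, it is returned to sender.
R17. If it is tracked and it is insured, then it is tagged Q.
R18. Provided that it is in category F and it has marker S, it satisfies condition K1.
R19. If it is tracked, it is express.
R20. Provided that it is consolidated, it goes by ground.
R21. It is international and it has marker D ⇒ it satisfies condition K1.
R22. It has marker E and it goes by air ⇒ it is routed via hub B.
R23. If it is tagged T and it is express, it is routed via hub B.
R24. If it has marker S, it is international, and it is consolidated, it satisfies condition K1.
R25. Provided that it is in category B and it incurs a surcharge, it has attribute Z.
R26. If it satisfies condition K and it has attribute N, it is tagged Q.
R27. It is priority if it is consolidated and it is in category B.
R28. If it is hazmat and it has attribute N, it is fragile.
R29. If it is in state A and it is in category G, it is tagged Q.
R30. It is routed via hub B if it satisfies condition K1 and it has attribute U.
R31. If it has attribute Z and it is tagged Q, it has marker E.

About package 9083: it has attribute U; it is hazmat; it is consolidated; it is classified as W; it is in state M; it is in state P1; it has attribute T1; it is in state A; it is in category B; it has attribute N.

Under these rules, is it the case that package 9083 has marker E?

Yes

By R2 (it is in state M, it is consolidated): it is international.
By R8 (it is in state A, it is in state P1): it satisfies condition K.
By R13 (it is hazmat, it has attribute U): it has marker S.
By R24 (it has marker S, it is international, it is consolidated): it satisfies condition K1.
By R26 (it satisfies condition K, it has attribute N): it is tagged Q.
By R27 (it is consolidated, it is in category B): it is priority.
By R30 (it satisfies condition K1, it has attribute U): it is routed via hub B.
By R6 (it is priority): it is in state C.
By R16 (it is routed via hub B, it is in category B): it is returned to sender.
By R7 (it is returned to sender, it is in state A, it is in state C): it is tracked.
By R19 (it is tracked): it is express.
By R11 (it is express, it is in state A, it has attribute N): it has attribute Z.
By R31 (it has attribute Z, it is tagged Q): it has marker E.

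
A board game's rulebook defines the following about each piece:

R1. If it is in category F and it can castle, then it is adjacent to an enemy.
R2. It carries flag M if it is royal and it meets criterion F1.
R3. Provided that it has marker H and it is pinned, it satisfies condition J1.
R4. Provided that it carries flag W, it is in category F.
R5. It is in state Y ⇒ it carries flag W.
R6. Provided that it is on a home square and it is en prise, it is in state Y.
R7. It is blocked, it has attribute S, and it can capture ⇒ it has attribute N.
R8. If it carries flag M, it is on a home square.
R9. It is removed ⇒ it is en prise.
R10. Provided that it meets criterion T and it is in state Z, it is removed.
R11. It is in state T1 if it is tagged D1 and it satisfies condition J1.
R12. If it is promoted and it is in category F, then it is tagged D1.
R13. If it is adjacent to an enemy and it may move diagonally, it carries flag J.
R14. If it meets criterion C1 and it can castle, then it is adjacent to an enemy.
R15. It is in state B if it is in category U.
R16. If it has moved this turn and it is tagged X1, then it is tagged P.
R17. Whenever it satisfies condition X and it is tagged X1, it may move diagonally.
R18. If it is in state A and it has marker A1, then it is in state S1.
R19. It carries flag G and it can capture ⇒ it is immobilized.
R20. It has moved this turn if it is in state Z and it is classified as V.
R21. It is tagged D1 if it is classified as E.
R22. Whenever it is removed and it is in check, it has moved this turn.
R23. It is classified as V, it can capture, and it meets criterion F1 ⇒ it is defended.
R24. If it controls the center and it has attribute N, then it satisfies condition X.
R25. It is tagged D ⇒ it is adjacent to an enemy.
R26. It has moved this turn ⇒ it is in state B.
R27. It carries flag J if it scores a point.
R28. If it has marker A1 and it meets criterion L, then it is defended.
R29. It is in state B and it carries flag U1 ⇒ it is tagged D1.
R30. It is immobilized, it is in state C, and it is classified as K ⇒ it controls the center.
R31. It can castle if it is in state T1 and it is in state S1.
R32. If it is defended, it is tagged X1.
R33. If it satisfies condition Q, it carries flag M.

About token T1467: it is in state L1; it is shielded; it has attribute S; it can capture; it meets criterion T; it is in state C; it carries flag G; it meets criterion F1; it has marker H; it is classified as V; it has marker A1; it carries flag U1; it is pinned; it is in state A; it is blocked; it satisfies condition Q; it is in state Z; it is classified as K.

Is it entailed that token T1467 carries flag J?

Yes

By R3 (it has marker H, it is pinned): it satisfies condition J1.
By R7 (it is blocked, it has attribute S, it can capture): it has attribute N.
By R10 (it meets criterion T, it is in state Z): it is removed.
By R18 (it is in state A, it has marker A1): it is in state S1.
By R19 (it carries flag G, it can capture): it is immobilized.
By R20 (it is in state Z, it is classified as V): it has moved this turn.
By R23 (it is classified as V, it can capture, it meets criterion F1): it is defended.
By R26 (it has moved this turn): it is in state B.
By R29 (it is in state B, it carries flag U1): it is tagged D1.
By R30 (it is immobilized, it is in state C, it is classified as K): it controls the center.
By R32 (it is defended): it is tagged X1.
By R33 (it satisfies condition Q): it carries flag M.
By R8 (it carries flag M): it is on a home square.
By R9 (it is removed): it is en prise.
By R11 (it is tagged D1, it satisfies condition J1): it is in state T1.
By R24 (it controls the center, it has attribute N): it satisfies condition X.
By R31 (it is in state T1, it is in state S1): it can castle.
By R6 (it is on a home square, it is en prise): it is in state Y.
By R17 (it satisfies condition X, it is tagged X1): it may move diagonally.
By R5 (it is in state Y): it carries flag W.
By R4 (it carries flag W): it is in category F.
By R1 (it is in category F, it can castle): it is adjacent to an enemy.
By R13 (it is adjacent to an enemy, it may move diagonally): it carries flag J.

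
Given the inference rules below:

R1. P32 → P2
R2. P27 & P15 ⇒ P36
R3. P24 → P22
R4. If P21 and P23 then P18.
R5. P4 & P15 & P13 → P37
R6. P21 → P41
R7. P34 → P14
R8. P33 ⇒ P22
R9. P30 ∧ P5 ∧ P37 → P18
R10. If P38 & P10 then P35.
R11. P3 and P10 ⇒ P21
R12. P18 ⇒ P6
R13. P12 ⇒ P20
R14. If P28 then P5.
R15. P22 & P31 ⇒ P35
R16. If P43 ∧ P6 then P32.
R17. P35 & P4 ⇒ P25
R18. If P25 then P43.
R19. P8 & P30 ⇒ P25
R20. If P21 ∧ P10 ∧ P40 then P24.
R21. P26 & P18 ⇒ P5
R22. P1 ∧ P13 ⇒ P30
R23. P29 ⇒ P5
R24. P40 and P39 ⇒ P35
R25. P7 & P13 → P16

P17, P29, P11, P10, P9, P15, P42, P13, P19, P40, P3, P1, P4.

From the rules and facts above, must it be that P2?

No

Forward chaining from the given facts derives: P37, P21, P24, P30, P5, P22, P41, P18, P6.
The only rule concluding P2 is R1, which needs P32; that is never established.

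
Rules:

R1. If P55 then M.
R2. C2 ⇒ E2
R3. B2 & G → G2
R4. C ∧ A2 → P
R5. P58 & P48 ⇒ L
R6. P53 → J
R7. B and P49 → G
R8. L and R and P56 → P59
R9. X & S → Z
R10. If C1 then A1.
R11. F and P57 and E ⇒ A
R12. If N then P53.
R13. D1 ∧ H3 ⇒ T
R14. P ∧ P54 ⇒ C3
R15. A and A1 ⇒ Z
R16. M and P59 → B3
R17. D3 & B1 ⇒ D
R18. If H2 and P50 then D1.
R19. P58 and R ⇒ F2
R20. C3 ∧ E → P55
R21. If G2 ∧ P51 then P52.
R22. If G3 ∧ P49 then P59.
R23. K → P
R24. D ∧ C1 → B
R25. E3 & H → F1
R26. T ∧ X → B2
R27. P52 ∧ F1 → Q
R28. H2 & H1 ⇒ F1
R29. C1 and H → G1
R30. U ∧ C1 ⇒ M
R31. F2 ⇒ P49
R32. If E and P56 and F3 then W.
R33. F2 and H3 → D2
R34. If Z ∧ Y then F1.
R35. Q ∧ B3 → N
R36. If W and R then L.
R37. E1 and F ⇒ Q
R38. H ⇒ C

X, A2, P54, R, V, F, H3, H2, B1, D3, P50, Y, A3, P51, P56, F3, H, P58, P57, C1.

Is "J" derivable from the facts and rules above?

Forward chaining from the given facts derives: A1, D, D1, F2, B, G1, P49, D2, C, P, G, T, C3, B2, G2, P52.
The only rule concluding J is R6, which needs P53; that is never established.

No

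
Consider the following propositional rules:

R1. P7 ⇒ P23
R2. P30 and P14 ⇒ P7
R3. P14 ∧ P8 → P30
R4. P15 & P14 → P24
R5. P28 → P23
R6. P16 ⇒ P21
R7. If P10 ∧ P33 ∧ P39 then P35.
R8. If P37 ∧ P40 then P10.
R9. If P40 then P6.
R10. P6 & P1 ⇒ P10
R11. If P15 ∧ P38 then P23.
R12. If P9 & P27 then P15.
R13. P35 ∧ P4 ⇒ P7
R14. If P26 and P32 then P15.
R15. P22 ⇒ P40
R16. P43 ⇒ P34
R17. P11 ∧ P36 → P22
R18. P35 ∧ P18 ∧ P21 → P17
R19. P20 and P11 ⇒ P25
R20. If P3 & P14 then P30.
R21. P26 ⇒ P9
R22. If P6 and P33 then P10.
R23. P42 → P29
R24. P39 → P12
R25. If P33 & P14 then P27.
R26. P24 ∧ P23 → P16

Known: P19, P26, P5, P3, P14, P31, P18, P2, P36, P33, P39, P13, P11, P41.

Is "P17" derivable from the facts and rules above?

Yes

P22  (by R17: P11, P36)
P30  (by R20: P3, P14)
P9  (by R21: P26)
P27  (by R25: P33, P14)
P7  (by R2: P30, P14)
P15  (by R12: P9, P27)
P40  (by R15: P22)
P23  (by R1: P7)
P24  (by R4: P15, P14)
P6  (by R9: P40)
P10  (by R22: P6, P33)
P16  (by R26: P24, P23)
P21  (by R6: P16)
P35  (by R7: P10, P33, P39)
P17  (by R18: P35, P18, P21)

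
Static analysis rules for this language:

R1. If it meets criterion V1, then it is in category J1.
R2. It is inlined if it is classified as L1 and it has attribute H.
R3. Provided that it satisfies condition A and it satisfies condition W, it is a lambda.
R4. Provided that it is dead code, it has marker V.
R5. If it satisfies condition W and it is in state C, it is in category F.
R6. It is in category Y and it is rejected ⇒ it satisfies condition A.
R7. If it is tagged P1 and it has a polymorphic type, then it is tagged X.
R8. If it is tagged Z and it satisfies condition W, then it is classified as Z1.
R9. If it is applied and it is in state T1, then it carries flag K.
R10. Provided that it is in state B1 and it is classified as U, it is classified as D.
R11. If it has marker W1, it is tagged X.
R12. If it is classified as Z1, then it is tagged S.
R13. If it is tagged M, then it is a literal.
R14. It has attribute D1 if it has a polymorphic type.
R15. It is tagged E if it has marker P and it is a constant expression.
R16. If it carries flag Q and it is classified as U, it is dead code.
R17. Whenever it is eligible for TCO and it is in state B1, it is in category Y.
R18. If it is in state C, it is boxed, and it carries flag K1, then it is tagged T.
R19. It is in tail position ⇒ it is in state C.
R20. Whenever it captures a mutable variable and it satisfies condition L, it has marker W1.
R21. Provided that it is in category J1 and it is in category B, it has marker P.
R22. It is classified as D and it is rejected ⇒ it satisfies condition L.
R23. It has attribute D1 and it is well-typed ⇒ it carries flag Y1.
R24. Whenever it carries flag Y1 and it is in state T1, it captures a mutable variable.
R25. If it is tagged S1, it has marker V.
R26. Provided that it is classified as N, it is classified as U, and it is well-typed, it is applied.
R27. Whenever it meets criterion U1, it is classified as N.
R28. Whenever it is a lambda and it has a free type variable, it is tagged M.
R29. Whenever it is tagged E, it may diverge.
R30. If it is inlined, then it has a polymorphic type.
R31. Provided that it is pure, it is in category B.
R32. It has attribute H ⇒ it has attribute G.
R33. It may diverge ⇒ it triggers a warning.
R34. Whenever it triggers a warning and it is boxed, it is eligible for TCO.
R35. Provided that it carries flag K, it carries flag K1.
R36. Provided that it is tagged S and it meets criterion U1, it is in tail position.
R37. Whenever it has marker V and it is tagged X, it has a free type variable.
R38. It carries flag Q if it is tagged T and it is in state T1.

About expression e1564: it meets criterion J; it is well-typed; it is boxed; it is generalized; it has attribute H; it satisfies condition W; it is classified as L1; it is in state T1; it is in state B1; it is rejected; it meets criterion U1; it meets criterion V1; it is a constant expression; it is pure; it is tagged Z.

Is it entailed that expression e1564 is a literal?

No

Forward chaining from the given facts derives: is in category J1, is inlined, is classified as Z1, is tagged S, is classified as N, has a polymorphic type, is in category B, has attribute G, is in tail position, has attribute D1, is in state C, has marker P, carries flag Y1, captures a mutable variable, is in category F, is tagged E, may diverge, triggers a warning, is eligible for TCO, is in category Y, satisfies condition A, is a lambda.
The only rule concluding "it is a literal" is R13, which needs "it is tagged M"; that is never established.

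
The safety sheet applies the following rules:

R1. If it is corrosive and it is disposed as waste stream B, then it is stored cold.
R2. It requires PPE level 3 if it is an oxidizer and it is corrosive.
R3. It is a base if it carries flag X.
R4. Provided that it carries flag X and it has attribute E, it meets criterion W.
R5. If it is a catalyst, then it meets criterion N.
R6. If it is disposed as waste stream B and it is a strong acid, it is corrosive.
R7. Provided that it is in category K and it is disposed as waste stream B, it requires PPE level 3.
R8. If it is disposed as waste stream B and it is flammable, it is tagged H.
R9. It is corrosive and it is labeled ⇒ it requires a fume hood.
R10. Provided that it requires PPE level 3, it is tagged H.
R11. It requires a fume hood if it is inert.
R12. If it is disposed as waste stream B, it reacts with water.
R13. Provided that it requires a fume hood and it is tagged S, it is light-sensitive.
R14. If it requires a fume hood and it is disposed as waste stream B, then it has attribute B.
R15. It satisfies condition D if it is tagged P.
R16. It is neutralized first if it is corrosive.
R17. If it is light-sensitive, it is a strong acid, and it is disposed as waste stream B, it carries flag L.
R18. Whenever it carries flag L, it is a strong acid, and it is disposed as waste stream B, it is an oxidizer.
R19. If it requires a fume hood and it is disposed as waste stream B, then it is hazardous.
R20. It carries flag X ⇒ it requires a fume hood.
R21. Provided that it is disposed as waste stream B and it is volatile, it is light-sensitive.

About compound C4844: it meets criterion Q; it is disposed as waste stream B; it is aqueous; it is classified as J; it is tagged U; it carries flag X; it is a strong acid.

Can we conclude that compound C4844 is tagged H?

No

Forward chaining from the given facts derives: is a base, is corrosive, reacts with water, is neutralized first, requires a fume hood, is stored cold, has attribute B, is hazardous.
Rules concluding "it is tagged H": R8 needs "it is flammable"; R10 needs "it requires PPE level 3" — none of these are established.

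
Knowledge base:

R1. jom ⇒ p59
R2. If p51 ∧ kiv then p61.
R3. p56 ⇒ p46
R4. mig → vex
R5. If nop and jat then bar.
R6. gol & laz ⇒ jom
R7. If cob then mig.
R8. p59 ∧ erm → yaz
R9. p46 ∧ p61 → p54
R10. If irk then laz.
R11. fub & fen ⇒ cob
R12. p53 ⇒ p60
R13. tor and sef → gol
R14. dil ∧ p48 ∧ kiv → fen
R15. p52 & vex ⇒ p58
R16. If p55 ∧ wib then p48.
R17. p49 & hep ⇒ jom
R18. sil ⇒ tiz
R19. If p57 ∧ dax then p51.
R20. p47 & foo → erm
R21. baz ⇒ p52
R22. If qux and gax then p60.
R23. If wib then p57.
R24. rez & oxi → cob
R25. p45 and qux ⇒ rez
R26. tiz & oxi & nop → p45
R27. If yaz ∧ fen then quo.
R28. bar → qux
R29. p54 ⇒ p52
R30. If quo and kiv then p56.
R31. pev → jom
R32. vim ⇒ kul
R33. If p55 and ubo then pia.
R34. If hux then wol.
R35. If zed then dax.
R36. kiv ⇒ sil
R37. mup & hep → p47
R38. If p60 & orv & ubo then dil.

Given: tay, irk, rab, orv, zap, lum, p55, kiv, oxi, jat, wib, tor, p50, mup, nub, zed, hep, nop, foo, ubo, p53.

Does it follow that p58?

No

Forward chaining from the given facts derives: bar, laz, p60, p48, p57, qux, pia, dax, sil, p47, dil, fen, tiz, p51, erm, p45, p61, rez, cob, mig, vex.
The only rule concluding p58 is R15, which needs p52; that is never established.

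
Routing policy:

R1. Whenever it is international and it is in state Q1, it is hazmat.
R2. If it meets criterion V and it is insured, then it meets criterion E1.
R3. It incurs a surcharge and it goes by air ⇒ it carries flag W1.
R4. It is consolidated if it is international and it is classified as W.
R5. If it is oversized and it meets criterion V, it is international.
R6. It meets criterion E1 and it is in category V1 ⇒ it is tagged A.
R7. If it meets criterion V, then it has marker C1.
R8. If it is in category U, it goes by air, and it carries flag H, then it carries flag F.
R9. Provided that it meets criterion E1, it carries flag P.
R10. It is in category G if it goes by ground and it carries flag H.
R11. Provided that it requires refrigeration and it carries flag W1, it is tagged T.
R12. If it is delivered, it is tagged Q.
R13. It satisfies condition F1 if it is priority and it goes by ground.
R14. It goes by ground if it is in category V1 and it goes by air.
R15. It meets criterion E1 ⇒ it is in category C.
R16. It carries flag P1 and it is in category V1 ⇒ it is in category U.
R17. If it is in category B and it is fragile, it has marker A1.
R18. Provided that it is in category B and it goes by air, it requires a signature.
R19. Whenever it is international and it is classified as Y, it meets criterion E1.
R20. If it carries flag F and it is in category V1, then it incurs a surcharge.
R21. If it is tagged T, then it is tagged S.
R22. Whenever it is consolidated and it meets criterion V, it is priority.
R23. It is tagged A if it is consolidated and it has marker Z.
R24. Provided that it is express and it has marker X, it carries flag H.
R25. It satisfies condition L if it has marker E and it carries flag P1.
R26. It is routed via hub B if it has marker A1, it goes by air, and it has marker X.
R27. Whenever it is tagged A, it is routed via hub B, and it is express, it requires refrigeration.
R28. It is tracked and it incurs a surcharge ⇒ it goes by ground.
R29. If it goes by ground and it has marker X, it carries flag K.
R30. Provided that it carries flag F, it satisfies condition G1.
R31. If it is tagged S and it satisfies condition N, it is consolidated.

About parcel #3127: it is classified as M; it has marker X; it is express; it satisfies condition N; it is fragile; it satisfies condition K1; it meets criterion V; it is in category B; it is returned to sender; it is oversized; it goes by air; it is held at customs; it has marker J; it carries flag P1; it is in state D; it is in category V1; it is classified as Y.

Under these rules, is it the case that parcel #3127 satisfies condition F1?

By R5 (it is oversized, it meets criterion V): it is international.
By R14 (it is in category V1, it goes by air): it goes by ground.
By R16 (it carries flag P1, it is in category V1): it is in category U.
By R17 (it is in category B, it is fragile): it has marker A1.
By R19 (it is international, it is classified as Y): it meets criterion E1.
By R24 (it is express, it has marker X): it carries flag H.
By R26 (it has marker A1, it goes by air, it has marker X): it is routed via hub B.
By R6 (it meets criterion E1, it is in category V1): it is tagged A.
By R8 (it is in category U, it goes by air, it carries flag H): it carries flag F.
By R20 (it carries flag F, it is in category V1): it incurs a surcharge.
By R27 (it is tagged A, it is routed via hub B, it is express): it requires refrigeration.
By R3 (it incurs a surcharge, it goes by air): it carries flag W1.
By R11 (it requires refrigeration, it carries flag W1): it is tagged T.
By R21 (it is tagged T): it is tagged S.
By R31 (it is tagged S, it satisfies condition N): it is consolidated.
By R22 (it is consolidated, it meets criterion V): it is priority.
By R13 (it is priority, it goes by ground): it satisfies condition F1.

Yes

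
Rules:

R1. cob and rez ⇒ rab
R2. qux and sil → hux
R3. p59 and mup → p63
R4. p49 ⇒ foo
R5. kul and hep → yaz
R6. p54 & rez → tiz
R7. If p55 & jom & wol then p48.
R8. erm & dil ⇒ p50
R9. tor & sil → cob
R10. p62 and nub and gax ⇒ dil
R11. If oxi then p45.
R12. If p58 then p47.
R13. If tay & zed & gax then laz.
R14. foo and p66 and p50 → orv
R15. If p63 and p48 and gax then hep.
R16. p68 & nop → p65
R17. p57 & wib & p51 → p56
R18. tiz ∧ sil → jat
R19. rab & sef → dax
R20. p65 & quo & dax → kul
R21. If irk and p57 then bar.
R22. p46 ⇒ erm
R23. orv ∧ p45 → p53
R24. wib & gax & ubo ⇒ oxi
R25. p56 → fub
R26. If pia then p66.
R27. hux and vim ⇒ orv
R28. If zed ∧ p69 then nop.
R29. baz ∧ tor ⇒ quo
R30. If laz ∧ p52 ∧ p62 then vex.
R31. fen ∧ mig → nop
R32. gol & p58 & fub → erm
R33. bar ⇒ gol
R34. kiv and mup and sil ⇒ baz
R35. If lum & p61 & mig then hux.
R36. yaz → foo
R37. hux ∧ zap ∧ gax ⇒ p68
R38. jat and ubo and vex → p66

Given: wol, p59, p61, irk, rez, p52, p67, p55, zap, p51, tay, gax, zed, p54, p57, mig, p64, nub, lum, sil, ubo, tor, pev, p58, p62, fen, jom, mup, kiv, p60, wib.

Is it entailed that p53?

No

Forward chaining from the given facts derives: p63, tiz, p48, cob, dil, p47, laz, hep, p56, jat, bar, oxi, fub, vex, nop, gol, baz, hux, p68, p66, rab, p45, p65, quo, erm, p50.
The only rule concluding p53 is R23, which needs orv; that is never established.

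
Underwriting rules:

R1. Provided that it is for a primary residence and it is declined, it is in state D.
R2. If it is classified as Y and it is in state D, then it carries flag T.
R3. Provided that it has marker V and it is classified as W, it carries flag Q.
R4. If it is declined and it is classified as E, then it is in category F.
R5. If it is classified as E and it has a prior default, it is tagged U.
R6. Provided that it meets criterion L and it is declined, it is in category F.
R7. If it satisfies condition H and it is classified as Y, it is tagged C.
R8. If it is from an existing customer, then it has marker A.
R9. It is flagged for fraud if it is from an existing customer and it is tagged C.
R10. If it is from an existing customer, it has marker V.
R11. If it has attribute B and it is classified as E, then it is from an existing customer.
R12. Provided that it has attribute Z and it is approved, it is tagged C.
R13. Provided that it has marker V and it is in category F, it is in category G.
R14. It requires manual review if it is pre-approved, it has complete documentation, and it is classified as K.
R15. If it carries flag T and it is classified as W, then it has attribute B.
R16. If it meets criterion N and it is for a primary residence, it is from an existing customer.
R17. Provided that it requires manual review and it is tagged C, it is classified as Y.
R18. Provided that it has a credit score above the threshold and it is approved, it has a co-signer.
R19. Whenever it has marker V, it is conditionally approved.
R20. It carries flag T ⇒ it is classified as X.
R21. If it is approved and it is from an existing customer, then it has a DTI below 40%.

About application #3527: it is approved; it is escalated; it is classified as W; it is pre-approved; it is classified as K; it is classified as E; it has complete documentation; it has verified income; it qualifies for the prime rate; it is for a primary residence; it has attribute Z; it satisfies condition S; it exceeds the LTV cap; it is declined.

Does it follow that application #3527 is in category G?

By R1 (it is for a primary residence, it is declined): it is in state D.
By R4 (it is declined, it is classified as E): it is in category F.
By R12 (it has attribute Z, it is approved): it is tagged C.
By R14 (it is pre-approved, it has complete documentation, it is classified as K): it requires manual review.
By R17 (it requires manual review, it is tagged C): it is classified as Y.
By R2 (it is classified as Y, it is in state D): it carries flag T.
By R15 (it carries flag T, it is classified as W): it has attribute B.
By R11 (it has attribute B, it is classified as E): it is from an existing customer.
By R10 (it is from an existing customer): it has marker V.
By R13 (it has marker V, it is in category F): it is in category G.

Yes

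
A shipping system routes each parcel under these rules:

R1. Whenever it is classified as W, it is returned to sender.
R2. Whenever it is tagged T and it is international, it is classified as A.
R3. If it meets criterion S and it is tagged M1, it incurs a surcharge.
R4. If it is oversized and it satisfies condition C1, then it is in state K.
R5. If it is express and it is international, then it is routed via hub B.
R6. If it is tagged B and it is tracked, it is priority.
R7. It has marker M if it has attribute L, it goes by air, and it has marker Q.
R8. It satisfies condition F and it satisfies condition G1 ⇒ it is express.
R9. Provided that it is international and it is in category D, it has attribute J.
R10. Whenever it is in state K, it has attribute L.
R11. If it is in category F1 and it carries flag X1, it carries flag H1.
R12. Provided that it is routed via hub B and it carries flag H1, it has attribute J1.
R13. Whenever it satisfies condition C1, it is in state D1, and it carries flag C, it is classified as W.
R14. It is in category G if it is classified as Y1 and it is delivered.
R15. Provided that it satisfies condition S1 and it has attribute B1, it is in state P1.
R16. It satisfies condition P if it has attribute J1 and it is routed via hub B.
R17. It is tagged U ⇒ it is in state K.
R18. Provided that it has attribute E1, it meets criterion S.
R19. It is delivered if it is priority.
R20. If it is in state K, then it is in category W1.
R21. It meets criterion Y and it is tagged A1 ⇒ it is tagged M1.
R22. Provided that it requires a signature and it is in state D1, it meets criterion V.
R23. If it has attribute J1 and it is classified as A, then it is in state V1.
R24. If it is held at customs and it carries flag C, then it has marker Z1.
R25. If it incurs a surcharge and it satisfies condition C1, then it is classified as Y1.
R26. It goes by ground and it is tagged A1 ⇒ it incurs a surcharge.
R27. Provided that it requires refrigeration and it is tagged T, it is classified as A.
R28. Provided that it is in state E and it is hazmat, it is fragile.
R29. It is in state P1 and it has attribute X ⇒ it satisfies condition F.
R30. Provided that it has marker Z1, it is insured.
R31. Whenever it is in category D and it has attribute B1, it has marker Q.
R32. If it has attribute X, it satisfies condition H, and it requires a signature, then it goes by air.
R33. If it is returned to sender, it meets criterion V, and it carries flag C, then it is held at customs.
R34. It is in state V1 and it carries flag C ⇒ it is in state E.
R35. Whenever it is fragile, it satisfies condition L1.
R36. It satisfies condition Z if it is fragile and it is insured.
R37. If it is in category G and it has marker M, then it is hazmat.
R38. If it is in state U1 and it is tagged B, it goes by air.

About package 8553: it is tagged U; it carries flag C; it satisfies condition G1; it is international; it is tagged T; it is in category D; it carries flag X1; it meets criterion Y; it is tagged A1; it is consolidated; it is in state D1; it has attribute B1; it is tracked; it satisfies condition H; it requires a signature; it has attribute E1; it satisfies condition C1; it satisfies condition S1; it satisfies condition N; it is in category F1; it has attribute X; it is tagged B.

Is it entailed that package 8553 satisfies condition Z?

Yes

By R2 (it is tagged T, it is international): it is classified as A.
By R6 (it is tagged B, it is tracked): it is priority.
By R11 (it is in category F1, it carries flag X1): it carries flag H1.
By R13 (it satisfies condition C1, it is in state D1, it carries flag C): it is classified as W.
By R15 (it satisfies condition S1, it has attribute B1): it is in state P1.
By R17 (it is tagged U): it is in state K.
By R18 (it has attribute E1): it meets criterion S.
By R19 (it is priority): it is delivered.
By R21 (it meets criterion Y, it is tagged A1): it is tagged M1.
By R22 (it requires a signature, it is in state D1): it meets criterion V.
By R29 (it is in state P1, it has attribute X): it satisfies condition F.
By R31 (it is in category D, it has attribute B1): it has marker Q.
By R32 (it has attribute X, it satisfies condition H, it requires a signature): it goes by air.
By R1 (it is classified as W): it is returned to sender.
By R3 (it meets criterion S, it is tagged M1): it incurs a surcharge.
By R8 (it satisfies condition F, it satisfies condition G1): it is express.
By R10 (it is in state K): it has attribute L.
By R25 (it incurs a surcharge, it satisfies condition C1): it is classified as Y1.
By R33 (it is returned to sender, it meets criterion V, it carries flag C): it is held at customs.
By R5 (it is express, it is international): it is routed via hub B.
By R7 (it has attribute L, it goes by air, it has marker Q): it has marker M.
By R12 (it is routed via hub B, it carries flag H1): it has attribute J1.
By R14 (it is classified as Y1, it is delivered): it is in category G.
By R23 (it has attribute J1, it is classified as A): it is in state V1.
By R24 (it is held at customs, it carries flag C): it has marker Z1.
By R30 (it has marker Z1): it is insured.
By R34 (it is in state V1, it carries flag C): it is in state E.
By R37 (it is in category G, it has marker M): it is hazmat.
By R28 (it is in state E, it is hazmat): it is fragile.
By R36 (it is fragile, it is insured): it satisfies condition Z.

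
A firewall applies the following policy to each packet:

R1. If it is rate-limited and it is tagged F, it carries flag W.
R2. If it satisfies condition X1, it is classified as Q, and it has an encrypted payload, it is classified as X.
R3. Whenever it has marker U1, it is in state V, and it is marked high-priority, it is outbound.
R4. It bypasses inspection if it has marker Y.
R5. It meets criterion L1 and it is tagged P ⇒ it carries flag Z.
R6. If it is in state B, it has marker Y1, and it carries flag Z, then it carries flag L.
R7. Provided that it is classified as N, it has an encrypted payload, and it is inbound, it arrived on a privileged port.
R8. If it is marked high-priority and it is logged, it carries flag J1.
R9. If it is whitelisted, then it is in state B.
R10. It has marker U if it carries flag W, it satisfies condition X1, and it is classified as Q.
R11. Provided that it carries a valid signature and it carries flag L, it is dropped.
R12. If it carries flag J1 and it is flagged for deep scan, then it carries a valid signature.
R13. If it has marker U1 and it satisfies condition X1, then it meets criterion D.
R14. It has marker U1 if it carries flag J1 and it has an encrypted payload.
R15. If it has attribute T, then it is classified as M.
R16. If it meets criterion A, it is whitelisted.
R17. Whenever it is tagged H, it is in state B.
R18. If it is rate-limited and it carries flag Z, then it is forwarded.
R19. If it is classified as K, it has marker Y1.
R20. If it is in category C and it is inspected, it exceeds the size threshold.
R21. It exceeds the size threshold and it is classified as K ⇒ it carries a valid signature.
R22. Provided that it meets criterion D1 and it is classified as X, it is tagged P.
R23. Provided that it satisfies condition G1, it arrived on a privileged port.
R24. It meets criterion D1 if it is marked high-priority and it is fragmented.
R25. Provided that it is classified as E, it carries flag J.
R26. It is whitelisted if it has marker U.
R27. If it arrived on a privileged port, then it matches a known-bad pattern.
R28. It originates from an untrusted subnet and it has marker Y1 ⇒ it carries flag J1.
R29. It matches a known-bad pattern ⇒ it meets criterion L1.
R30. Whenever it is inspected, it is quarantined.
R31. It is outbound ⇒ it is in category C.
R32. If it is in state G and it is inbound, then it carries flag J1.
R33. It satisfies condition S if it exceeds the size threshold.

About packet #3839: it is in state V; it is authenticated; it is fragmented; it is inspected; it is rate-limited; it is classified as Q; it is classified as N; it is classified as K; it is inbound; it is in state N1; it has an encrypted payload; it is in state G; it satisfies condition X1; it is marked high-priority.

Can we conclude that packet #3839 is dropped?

No

Forward chaining from the given facts derives: is classified as X, arrived on a privileged port, has marker Y1, meets criterion D1, matches a known-bad pattern, meets criterion L1, is quarantined, carries flag J1, has marker U1, is tagged P, is outbound, carries flag Z, meets criterion D, is forwarded, is in category C, exceeds the size threshold, carries a valid signature, satisfies condition S.
The only rule concluding "it is dropped" is R11, which needs "it carries flag L"; that is never established.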